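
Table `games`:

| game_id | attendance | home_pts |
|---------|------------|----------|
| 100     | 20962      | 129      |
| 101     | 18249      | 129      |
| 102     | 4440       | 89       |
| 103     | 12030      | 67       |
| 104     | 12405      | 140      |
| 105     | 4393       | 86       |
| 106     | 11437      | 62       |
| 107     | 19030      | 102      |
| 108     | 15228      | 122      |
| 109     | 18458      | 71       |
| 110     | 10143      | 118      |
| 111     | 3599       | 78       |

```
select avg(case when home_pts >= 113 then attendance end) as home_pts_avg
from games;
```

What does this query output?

15397.4

game_id=100: ✓ → 20962
game_id=101: ✓ → 18249
game_id=102: ✗
game_id=103: ✗
game_id=104: ✓ → 12405
game_id=105: ✗
game_id=106: ✗
game_id=107: ✗
game_id=108: ✓ → 15228
game_id=109: ✗
game_id=110: ✓ → 10143
game_id=111: ✗
home_pts_avg = (20962 + 18249 + 12405 + 15228 + 10143) / 5 = 15397.4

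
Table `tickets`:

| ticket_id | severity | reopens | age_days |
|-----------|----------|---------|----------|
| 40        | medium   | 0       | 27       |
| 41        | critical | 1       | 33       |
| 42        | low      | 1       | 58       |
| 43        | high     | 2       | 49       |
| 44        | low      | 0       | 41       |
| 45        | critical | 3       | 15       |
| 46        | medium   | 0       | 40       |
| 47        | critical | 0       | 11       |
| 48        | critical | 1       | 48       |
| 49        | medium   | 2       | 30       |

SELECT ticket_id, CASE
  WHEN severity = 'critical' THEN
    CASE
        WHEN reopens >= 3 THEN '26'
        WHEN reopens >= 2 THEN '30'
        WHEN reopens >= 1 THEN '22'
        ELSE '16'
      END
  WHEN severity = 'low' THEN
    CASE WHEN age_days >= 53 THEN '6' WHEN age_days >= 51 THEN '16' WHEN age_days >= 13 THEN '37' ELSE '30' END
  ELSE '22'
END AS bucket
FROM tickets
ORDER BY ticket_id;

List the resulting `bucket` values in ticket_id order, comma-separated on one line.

ticket_id=40: severity='medium' → outer ELSE → 22
ticket_id=41: severity='critical' → inner[reopens >= 1] → 22
ticket_id=42: severity='low' → inner[age_days >= 53] → 6
ticket_id=43: severity='high' → outer ELSE → 22
ticket_id=44: severity='low' → inner[age_days >= 13] → 37
ticket_id=45: severity='critical' → inner[reopens >= 3] → 26
ticket_id=46: severity='medium' → outer ELSE → 22
ticket_id=47: severity='critical' → inner[ELSE] → 16
ticket_id=48: severity='critical' → inner[reopens >= 1] → 22
ticket_id=49: severity='medium' → outer ELSE → 22

22, 22, 6, 22, 37, 26, 22, 16, 22, 22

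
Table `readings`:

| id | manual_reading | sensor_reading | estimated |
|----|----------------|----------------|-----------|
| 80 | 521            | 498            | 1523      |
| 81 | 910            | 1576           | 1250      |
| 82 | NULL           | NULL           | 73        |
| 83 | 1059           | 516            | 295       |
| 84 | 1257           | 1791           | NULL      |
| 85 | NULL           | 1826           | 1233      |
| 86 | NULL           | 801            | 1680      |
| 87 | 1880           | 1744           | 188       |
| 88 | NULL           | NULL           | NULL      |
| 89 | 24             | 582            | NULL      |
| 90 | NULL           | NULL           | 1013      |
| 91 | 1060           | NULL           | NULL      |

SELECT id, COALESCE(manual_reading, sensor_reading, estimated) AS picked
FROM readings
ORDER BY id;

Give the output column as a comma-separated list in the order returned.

521, 910, 73, 1059, 1257, 1826, 801, 1880, NULL, 24, 1013, 1060

id=80: manual_reading=521 → 521
id=81: manual_reading=910 → 910
id=82: manual_reading=NULL, sensor_reading=NULL, estimated=73 → 73
id=83: manual_reading=1059 → 1059
id=84: manual_reading=1257 → 1257
id=85: manual_reading=NULL, sensor_reading=1826 → 1826
id=86: manual_reading=NULL, sensor_reading=801 → 801
id=87: manual_reading=1880 → 1880
id=88: manual_reading=NULL, sensor_reading=NULL, estimated=NULL (all NULL) → NULL
id=89: manual_reading=24 → 24
id=90: manual_reading=NULL, sensor_reading=NULL, estimated=1013 → 1013
id=91: manual_reading=1060 → 1060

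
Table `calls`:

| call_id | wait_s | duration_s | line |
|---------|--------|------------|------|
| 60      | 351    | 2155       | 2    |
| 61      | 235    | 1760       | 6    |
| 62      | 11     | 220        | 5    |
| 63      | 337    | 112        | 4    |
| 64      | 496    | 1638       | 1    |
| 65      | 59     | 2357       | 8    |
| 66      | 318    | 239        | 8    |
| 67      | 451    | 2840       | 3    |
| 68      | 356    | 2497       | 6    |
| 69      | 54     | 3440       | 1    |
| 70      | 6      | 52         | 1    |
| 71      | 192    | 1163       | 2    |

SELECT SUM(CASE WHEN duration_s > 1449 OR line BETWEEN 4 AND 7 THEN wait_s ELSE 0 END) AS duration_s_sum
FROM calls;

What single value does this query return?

2350

call_id=60: ✓ → 351
call_id=61: ✓ → 235
call_id=62: ✓ → 11
call_id=63: ✓ → 337
call_id=64: ✓ → 496
call_id=65: ✓ → 59
call_id=66: ✗
call_id=67: ✓ → 451
call_id=68: ✓ → 356
call_id=69: ✓ → 54
call_id=70: ✗
call_id=71: ✗
duration_s_sum = 351 + 235 + 11 + 337 + 496 + 59 + 451 + 356 + 54 = 2350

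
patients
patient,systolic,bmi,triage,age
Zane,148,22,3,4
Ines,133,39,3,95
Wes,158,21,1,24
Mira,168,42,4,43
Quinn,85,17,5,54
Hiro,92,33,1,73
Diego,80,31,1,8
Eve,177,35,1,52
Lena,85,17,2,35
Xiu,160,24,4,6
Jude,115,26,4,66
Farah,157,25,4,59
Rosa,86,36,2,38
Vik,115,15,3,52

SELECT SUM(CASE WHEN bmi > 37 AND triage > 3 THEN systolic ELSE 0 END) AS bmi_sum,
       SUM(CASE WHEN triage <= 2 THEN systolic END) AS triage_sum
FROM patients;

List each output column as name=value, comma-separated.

bmi_sum=168, triage_sum=678

[bmi_sum: bmi > 37 AND triage > 3]
patient=Zane: ✗
patient=Ines: ✗
patient=Wes: ✗
patient=Mira: ✓ → 168
patient=Quinn: ✗
patient=Hiro: ✗
patient=Diego: ✗
patient=Eve: ✗
patient=Lena: ✗
patient=Xiu: ✗
patient=Jude: ✗
patient=Farah: ✗
patient=Rosa: ✗
patient=Vik: ✗
bmi_sum = 168
—
[triage_sum: triage <= 2]
patient=Zane: ✗
patient=Ines: ✗
patient=Wes: ✓ → 158
patient=Mira: ✗
patient=Quinn: ✗
patient=Hiro: ✓ → 92
patient=Diego: ✓ → 80
patient=Eve: ✓ → 177
patient=Lena: ✓ → 85
patient=Xiu: ✗
patient=Jude: ✗
patient=Farah: ✗
patient=Rosa: ✓ → 86
patient=Vik: ✗
triage_sum = 158 + 92 + 80 + 177 + 85 + 86 = 678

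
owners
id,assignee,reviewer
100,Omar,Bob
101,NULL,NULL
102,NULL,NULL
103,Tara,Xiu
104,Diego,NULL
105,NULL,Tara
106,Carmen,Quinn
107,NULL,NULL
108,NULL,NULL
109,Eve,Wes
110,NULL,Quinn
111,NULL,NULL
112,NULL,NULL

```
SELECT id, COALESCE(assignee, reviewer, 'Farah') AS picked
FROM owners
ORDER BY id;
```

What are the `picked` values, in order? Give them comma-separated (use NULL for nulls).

Omar, Farah, Farah, Tara, Diego, Tara, Carmen, Farah, Farah, Eve, Quinn, Farah, Farah

id=100: assignee=Omar → Omar
id=101: assignee=NULL, reviewer=NULL, → literal Farah → Farah
id=102: assignee=NULL, reviewer=NULL, → literal Farah → Farah
id=103: assignee=Tara → Tara
id=104: assignee=Diego → Diego
id=105: assignee=NULL, reviewer=Tara → Tara
id=106: assignee=Carmen → Carmen
id=107: assignee=NULL, reviewer=NULL, → literal Farah → Farah
id=108: assignee=NULL, reviewer=NULL, → literal Farah → Farah
id=109: assignee=Eve → Eve
id=110: assignee=NULL, reviewer=Quinn → Quinn
id=111: assignee=NULL, reviewer=NULL, → literal Farah → Farah
id=112: assignee=NULL, reviewer=NULL, → literal Farah → Farah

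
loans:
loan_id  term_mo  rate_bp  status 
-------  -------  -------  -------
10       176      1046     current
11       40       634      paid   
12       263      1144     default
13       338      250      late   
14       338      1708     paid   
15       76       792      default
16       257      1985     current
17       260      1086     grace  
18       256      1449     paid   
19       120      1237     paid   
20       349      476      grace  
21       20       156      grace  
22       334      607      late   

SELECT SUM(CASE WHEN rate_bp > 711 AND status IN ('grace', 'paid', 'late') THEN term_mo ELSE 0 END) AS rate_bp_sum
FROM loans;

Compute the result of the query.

974

loan_id=10: ✗
loan_id=11: ✗
loan_id=12: ✗
loan_id=13: ✗
loan_id=14: ✓ → 338
loan_id=15: ✗
loan_id=16: ✗
loan_id=17: ✓ → 260
loan_id=18: ✓ → 256
loan_id=19: ✓ → 120
loan_id=20: ✗
loan_id=21: ✗
loan_id=22: ✗
rate_bp_sum = 338 + 260 + 256 + 120 = 974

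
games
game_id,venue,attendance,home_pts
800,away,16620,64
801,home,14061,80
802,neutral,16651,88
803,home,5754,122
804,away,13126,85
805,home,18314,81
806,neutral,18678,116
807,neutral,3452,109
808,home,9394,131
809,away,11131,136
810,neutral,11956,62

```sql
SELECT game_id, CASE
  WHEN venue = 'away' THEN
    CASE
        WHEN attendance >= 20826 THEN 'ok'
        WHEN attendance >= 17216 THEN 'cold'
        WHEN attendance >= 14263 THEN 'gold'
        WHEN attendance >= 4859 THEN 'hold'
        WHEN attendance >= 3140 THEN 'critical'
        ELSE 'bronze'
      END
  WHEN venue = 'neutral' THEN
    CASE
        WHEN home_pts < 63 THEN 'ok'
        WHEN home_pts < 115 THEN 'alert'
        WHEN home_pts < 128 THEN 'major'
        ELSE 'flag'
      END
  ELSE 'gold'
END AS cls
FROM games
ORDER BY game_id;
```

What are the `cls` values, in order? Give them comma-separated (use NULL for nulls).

gold, gold, alert, gold, hold, gold, major, alert, gold, hold, ok

game_id=800: venue='away' → inner[attendance >= 14263] → gold
game_id=801: venue='home' → outer ELSE → gold
game_id=802: venue='neutral' → inner[home_pts < 115] → alert
game_id=803: venue='home' → outer ELSE → gold
game_id=804: venue='away' → inner[attendance >= 4859] → hold
game_id=805: venue='home' → outer ELSE → gold
game_id=806: venue='neutral' → inner[home_pts < 128] → major
game_id=807: venue='neutral' → inner[home_pts < 115] → alert
game_id=808: venue='home' → outer ELSE → gold
game_id=809: venue='away' → inner[attendance >= 4859] → hold
game_id=810: venue='neutral' → inner[home_pts < 63] → ok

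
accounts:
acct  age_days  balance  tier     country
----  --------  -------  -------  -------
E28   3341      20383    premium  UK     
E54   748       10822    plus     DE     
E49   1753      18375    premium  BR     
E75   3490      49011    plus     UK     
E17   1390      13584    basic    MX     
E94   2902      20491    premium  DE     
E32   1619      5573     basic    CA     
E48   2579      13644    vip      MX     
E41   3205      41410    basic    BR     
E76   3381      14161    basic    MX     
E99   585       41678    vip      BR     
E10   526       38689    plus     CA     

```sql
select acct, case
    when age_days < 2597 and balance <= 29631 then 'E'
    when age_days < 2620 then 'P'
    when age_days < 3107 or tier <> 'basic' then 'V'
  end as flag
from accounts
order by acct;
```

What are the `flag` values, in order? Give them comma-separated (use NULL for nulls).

acct=E10: age_days < 2620 → P
acct=E17: age_days < 2597 and balance <= 29631 → E
acct=E28: age_days < 3107 or tier <> 'basic' → V
acct=E32: age_days < 2597 and balance <= 29631 → E
acct=E41: (no match → NULL) → NULL
acct=E48: age_days < 2597 and balance <= 29631 → E
acct=E49: age_days < 2597 and balance <= 29631 → E
acct=E54: age_days < 2597 and balance <= 29631 → E
acct=E75: age_days < 3107 or tier <> 'basic' → V
acct=E76: (no match → NULL) → NULL
acct=E94: age_days < 3107 or tier <> 'basic' → V
acct=E99: age_days < 2620 → P

P, E, V, E, NULL, E, E, E, V, NULL, V, P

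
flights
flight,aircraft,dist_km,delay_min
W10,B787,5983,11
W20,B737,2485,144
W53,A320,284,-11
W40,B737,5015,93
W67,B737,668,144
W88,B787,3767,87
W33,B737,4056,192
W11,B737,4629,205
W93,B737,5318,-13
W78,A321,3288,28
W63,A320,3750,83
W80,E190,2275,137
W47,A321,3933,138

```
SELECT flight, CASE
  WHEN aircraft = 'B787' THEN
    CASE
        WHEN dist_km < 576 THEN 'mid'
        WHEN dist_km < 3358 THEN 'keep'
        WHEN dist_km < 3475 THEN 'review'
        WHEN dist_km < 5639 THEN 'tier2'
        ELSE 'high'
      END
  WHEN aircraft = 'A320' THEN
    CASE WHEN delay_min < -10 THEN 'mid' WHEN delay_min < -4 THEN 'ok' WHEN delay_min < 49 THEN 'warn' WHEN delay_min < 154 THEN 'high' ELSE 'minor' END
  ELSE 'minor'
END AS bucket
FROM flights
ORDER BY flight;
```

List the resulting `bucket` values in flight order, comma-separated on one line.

high, minor, minor, minor, minor, minor, mid, high, minor, minor, minor, tier2, minor

flight=W10: aircraft='B787' → inner[ELSE] → high
flight=W11: aircraft='B737' → outer ELSE → minor
flight=W20: aircraft='B737' → outer ELSE → minor
flight=W33: aircraft='B737' → outer ELSE → minor
flight=W40: aircraft='B737' → outer ELSE → minor
flight=W47: aircraft='A321' → outer ELSE → minor
flight=W53: aircraft='A320' → inner[delay_min < -10] → mid
flight=W63: aircraft='A320' → inner[delay_min < 154] → high
flight=W67: aircraft='B737' → outer ELSE → minor
flight=W78: aircraft='A321' → outer ELSE → minor
flight=W80: aircraft='E190' → outer ELSE → minor
flight=W88: aircraft='B787' → inner[dist_km < 5639] → tier2
flight=W93: aircraft='B737' → outer ELSE → minor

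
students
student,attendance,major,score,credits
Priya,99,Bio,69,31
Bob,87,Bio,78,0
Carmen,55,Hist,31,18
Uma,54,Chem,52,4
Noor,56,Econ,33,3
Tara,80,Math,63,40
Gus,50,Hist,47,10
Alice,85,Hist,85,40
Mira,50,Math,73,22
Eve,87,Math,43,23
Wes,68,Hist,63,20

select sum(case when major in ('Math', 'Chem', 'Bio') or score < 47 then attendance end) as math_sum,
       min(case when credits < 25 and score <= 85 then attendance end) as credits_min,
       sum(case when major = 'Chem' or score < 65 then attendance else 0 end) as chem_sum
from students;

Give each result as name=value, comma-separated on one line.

math_sum=568, credits_min=50, chem_sum=450

[math_sum: major in ('Math', 'Chem', 'Bio') or score < 47]
student=Priya: ✓ → 99
student=Bob: ✓ → 87
student=Carmen: ✓ → 55
student=Uma: ✓ → 54
student=Noor: ✓ → 56
student=Tara: ✓ → 80
student=Gus: ✗
student=Alice: ✗
student=Mira: ✓ → 50
student=Eve: ✓ → 87
student=Wes: ✗
math_sum = 99 + 87 + 55 + 54 + 56 + 80 + 50 + 87 = 568
—
[credits_min: credits < 25 and score <= 85]
student=Priya: ✗
student=Bob: ✓ → 87
student=Carmen: ✓ → 55
student=Uma: ✓ → 54
student=Noor: ✓ → 56
student=Tara: ✗
student=Gus: ✓ → 50
student=Alice: ✗
student=Mira: ✓ → 50
student=Eve: ✓ → 87
student=Wes: ✓ → 68
credits_min = MIN(87, 55, 54, 56, 50, 50, 87, 68) = 50
—
[chem_sum: major = 'Chem' or score < 65]
student=Priya: ✗
student=Bob: ✗
student=Carmen: ✓ → 55
student=Uma: ✓ → 54
student=Noor: ✓ → 56
student=Tara: ✓ → 80
student=Gus: ✓ → 50
student=Alice: ✗
student=Mira: ✗
student=Eve: ✓ → 87
student=Wes: ✓ → 68
chem_sum = 55 + 54 + 56 + 80 + 50 + 87 + 68 = 450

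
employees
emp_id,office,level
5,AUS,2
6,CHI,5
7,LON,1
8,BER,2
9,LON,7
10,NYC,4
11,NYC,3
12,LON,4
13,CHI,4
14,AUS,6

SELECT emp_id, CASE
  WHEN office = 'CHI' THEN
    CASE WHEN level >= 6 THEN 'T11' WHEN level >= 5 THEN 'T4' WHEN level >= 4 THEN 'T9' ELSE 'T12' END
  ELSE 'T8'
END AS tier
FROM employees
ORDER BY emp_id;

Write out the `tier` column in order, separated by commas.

emp_id=5: office='AUS' → outer ELSE → T8
emp_id=6: office='CHI' → inner[level >= 5] → T4
emp_id=7: office='LON' → outer ELSE → T8
emp_id=8: office='BER' → outer ELSE → T8
emp_id=9: office='LON' → outer ELSE → T8
emp_id=10: office='NYC' → outer ELSE → T8
emp_id=11: office='NYC' → outer ELSE → T8
emp_id=12: office='LON' → outer ELSE → T8
emp_id=13: office='CHI' → inner[level >= 4] → T9
emp_id=14: office='AUS' → outer ELSE → T8

T8, T4, T8, T8, T8, T8, T8, T8, T9, T8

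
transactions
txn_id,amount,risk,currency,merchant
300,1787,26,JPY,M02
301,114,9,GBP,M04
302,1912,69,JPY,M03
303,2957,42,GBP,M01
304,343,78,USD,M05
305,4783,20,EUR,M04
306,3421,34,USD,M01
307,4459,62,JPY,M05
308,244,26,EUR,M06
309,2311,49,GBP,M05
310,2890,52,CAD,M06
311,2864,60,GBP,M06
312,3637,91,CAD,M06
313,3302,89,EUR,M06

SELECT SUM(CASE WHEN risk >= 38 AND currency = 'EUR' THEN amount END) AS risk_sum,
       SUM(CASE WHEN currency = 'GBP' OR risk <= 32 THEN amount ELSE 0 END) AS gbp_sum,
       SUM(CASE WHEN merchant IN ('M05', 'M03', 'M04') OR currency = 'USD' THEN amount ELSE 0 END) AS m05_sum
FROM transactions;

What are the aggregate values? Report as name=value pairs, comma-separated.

[risk_sum: risk >= 38 AND currency = 'EUR']
txn_id=300: ✗
txn_id=301: ✗
txn_id=302: ✗
txn_id=303: ✗
txn_id=304: ✗
txn_id=305: ✗
txn_id=306: ✗
txn_id=307: ✗
txn_id=308: ✗
txn_id=309: ✗
txn_id=310: ✗
txn_id=311: ✗
txn_id=312: ✗
txn_id=313: ✓ → 3302
risk_sum = 3302
—
[gbp_sum: currency = 'GBP' OR risk <= 32]
txn_id=300: ✓ → 1787
txn_id=301: ✓ → 114
txn_id=302: ✗
txn_id=303: ✓ → 2957
txn_id=304: ✗
txn_id=305: ✓ → 4783
txn_id=306: ✗
txn_id=307: ✗
txn_id=308: ✓ → 244
txn_id=309: ✓ → 2311
txn_id=310: ✗
txn_id=311: ✓ → 2864
txn_id=312: ✗
txn_id=313: ✗
gbp_sum = 1787 + 114 + 2957 + 4783 + 244 + 2311 + 2864 = 15060
—
[m05_sum: merchant IN ('M05', 'M03', 'M04') OR currency = 'USD']
txn_id=300: ✗
txn_id=301: ✓ → 114
txn_id=302: ✓ → 1912
txn_id=303: ✗
txn_id=304: ✓ → 343
txn_id=305: ✓ → 4783
txn_id=306: ✓ → 3421
txn_id=307: ✓ → 4459
txn_id=308: ✗
txn_id=309: ✓ → 2311
txn_id=310: ✗
txn_id=311: ✗
txn_id=312: ✗
txn_id=313: ✗
m05_sum = 114 + 1912 + 343 + 4783 + 3421 + 4459 + 2311 = 17343

risk_sum=3302, gbp_sum=15060, m05_sum=17343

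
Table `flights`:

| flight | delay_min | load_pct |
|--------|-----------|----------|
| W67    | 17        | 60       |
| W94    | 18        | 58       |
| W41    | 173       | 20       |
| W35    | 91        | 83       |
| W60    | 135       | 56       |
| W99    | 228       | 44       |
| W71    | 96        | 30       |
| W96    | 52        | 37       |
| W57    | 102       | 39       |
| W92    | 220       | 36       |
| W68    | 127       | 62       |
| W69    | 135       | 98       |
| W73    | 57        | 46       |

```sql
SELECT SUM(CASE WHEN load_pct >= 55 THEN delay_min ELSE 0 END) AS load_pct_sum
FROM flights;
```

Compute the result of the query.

flight=W67: ✓ → 17
flight=W94: ✓ → 18
flight=W41: ✗
flight=W35: ✓ → 91
flight=W60: ✓ → 135
flight=W99: ✗
flight=W71: ✗
flight=W96: ✗
flight=W57: ✗
flight=W92: ✗
flight=W68: ✓ → 127
flight=W69: ✓ → 135
flight=W73: ✗
load_pct_sum = 17 + 18 + 91 + 135 + 127 + 135 = 523

523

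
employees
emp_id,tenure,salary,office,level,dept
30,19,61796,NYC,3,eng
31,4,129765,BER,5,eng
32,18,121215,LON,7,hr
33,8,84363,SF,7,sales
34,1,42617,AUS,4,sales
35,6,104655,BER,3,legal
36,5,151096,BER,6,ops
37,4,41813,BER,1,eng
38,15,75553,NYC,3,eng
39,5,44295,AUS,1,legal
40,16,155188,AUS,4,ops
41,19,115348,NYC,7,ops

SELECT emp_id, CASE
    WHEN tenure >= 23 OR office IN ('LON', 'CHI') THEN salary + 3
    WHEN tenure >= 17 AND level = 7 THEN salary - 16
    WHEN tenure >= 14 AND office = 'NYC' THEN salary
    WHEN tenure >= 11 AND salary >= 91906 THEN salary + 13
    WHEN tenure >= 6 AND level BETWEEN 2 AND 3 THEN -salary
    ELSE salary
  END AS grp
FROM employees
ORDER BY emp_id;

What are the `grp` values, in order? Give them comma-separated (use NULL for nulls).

61796, 129765, 121218, 84363, 42617, -104655, 151096, 41813, 75553, 44295, 155201, 115332

emp_id=30: tenure >= 14 AND office = 'NYC' → 61796
emp_id=31: ELSE → 129765
emp_id=32: tenure >= 23 OR office IN ('LON', 'CHI') → 121218
emp_id=33: ELSE → 84363
emp_id=34: ELSE → 42617
emp_id=35: tenure >= 6 AND level BETWEEN 2 AND 3 → -104655
emp_id=36: ELSE → 151096
emp_id=37: ELSE → 41813
emp_id=38: tenure >= 14 AND office = 'NYC' → 75553
emp_id=39: ELSE → 44295
emp_id=40: tenure >= 11 AND salary >= 91906 → 155201
emp_id=41: tenure >= 17 AND level = 7 → 115332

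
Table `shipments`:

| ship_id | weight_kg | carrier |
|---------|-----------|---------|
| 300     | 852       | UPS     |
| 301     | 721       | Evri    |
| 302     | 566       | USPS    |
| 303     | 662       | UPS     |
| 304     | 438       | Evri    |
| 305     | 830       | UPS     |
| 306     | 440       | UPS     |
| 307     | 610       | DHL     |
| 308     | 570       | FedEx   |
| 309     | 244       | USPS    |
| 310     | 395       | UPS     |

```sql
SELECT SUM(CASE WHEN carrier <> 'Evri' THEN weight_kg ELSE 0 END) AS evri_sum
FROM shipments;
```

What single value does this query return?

5169

ship_id=300: ✓ → 852
ship_id=301: ✗
ship_id=302: ✓ → 566
ship_id=303: ✓ → 662
ship_id=304: ✗
ship_id=305: ✓ → 830
ship_id=306: ✓ → 440
ship_id=307: ✓ → 610
ship_id=308: ✓ → 570
ship_id=309: ✓ → 244
ship_id=310: ✓ → 395
evri_sum = 852 + 566 + 662 + 830 + 440 + 610 + 570 + 244 + 395 = 5169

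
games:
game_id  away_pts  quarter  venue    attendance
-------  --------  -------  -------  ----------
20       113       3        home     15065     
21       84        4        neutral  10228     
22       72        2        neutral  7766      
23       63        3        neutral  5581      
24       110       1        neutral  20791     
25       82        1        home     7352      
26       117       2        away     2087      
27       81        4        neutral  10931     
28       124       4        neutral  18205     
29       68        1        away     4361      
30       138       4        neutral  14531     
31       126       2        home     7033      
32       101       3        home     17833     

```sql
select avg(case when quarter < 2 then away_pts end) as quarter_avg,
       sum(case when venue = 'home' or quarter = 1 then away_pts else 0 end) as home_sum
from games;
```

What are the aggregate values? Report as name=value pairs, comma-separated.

quarter_avg=86.6666666667, home_sum=600

[quarter_avg: quarter < 2]
game_id=20: ✗
game_id=21: ✗
game_id=22: ✗
game_id=23: ✗
game_id=24: ✓ → 110
game_id=25: ✓ → 82
game_id=26: ✗
game_id=27: ✗
game_id=28: ✗
game_id=29: ✓ → 68
game_id=30: ✗
game_id=31: ✗
game_id=32: ✗
quarter_avg = (110 + 82 + 68) / 3 = 86.6666666667
—
[home_sum: venue = 'home' or quarter = 1]
game_id=20: ✓ → 113
game_id=21: ✗
game_id=22: ✗
game_id=23: ✗
game_id=24: ✓ → 110
game_id=25: ✓ → 82
game_id=26: ✗
game_id=27: ✗
game_id=28: ✗
game_id=29: ✓ → 68
game_id=30: ✗
game_id=31: ✓ → 126
game_id=32: ✓ → 101
home_sum = 113 + 110 + 82 + 68 + 126 + 101 = 600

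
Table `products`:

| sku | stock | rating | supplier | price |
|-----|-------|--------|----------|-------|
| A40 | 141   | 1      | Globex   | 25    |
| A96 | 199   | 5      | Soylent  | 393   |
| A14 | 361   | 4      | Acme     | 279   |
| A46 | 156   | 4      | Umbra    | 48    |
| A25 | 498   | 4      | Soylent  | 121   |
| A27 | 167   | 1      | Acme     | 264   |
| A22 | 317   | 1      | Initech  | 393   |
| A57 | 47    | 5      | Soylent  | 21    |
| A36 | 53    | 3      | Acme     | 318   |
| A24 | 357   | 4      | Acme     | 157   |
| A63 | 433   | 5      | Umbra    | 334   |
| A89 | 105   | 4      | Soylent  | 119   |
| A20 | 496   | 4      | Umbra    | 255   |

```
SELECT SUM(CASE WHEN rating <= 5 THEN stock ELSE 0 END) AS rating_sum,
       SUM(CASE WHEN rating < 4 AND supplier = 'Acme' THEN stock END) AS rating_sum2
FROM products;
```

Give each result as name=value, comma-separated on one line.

[rating_sum: rating <= 5]
sku=A40: ✓ → 141
sku=A96: ✓ → 199
sku=A14: ✓ → 361
sku=A46: ✓ → 156
sku=A25: ✓ → 498
sku=A27: ✓ → 167
sku=A22: ✓ → 317
sku=A57: ✓ → 47
sku=A36: ✓ → 53
sku=A24: ✓ → 357
sku=A63: ✓ → 433
sku=A89: ✓ → 105
sku=A20: ✓ → 496
rating_sum = 141 + 199 + 361 + 156 + 498 + 167 + 317 + 47 + 53 + 357 + 433 + 105 + 496 = 3330
—
[rating_sum2: rating < 4 AND supplier = 'Acme']
sku=A40: ✗
sku=A96: ✗
sku=A14: ✗
sku=A46: ✗
sku=A25: ✗
sku=A27: ✓ → 167
sku=A22: ✗
sku=A57: ✗
sku=A36: ✓ → 53
sku=A24: ✗
sku=A63: ✗
sku=A89: ✗
sku=A20: ✗
rating_sum2 = 167 + 53 = 220

rating_sum=3330, rating_sum2=220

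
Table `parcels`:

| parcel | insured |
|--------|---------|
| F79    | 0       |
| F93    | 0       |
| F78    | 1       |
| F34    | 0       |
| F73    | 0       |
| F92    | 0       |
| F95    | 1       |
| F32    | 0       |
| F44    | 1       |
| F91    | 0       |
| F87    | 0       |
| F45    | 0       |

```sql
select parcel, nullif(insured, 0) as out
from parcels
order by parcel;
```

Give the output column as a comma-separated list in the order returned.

parcel=F32: insured=0 vs 0: equal → NULL
parcel=F34: insured=0 vs 0: equal → NULL
parcel=F44: insured=1 vs 0: differ → 1
parcel=F45: insured=0 vs 0: equal → NULL
parcel=F73: insured=0 vs 0: equal → NULL
parcel=F78: insured=1 vs 0: differ → 1
parcel=F79: insured=0 vs 0: equal → NULL
parcel=F87: insured=0 vs 0: equal → NULL
parcel=F91: insured=0 vs 0: equal → NULL
parcel=F92: insured=0 vs 0: equal → NULL
parcel=F93: insured=0 vs 0: equal → NULL
parcel=F95: insured=1 vs 0: differ → 1

NULL, NULL, 1, NULL, NULL, 1, NULL, NULL, NULL, NULL, NULL, 1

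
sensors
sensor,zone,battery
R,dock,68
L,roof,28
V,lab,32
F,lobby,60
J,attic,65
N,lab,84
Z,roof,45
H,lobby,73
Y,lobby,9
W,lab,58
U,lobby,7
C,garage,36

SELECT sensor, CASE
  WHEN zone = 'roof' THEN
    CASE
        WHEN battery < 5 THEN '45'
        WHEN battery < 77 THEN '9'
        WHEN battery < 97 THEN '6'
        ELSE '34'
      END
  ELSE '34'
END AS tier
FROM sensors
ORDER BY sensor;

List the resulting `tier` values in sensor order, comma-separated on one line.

sensor=C: zone='garage' → outer ELSE → 34
sensor=F: zone='lobby' → outer ELSE → 34
sensor=H: zone='lobby' → outer ELSE → 34
sensor=J: zone='attic' → outer ELSE → 34
sensor=L: zone='roof' → inner[battery < 77] → 9
sensor=N: zone='lab' → outer ELSE → 34
sensor=R: zone='dock' → outer ELSE → 34
sensor=U: zone='lobby' → outer ELSE → 34
sensor=V: zone='lab' → outer ELSE → 34
sensor=W: zone='lab' → outer ELSE → 34
sensor=Y: zone='lobby' → outer ELSE → 34
sensor=Z: zone='roof' → inner[battery < 77] → 9

34, 34, 34, 34, 9, 34, 34, 34, 34, 34, 34, 9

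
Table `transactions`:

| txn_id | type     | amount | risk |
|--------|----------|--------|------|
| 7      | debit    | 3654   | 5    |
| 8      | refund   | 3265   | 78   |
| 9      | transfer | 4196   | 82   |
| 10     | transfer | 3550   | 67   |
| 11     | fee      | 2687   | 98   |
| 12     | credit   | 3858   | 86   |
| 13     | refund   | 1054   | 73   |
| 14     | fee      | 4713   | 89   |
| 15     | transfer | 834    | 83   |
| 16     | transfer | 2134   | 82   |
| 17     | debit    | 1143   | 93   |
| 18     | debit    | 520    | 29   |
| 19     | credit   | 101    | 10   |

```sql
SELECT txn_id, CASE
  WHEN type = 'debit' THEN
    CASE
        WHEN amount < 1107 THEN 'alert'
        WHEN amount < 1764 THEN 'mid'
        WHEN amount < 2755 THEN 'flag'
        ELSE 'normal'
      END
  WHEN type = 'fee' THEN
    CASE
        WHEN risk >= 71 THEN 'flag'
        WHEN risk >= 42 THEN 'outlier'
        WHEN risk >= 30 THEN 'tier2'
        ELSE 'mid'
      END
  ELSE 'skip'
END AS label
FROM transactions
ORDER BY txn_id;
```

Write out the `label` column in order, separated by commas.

normal, skip, skip, skip, flag, skip, skip, flag, skip, skip, mid, alert, skip

txn_id=7: type='debit' → inner[ELSE] → normal
txn_id=8: type='refund' → outer ELSE → skip
txn_id=9: type='transfer' → outer ELSE → skip
txn_id=10: type='transfer' → outer ELSE → skip
txn_id=11: type='fee' → inner[risk >= 71] → flag
txn_id=12: type='credit' → outer ELSE → skip
txn_id=13: type='refund' → outer ELSE → skip
txn_id=14: type='fee' → inner[risk >= 71] → flag
txn_id=15: type='transfer' → outer ELSE → skip
txn_id=16: type='transfer' → outer ELSE → skip
txn_id=17: type='debit' → inner[amount < 1764] → mid
txn_id=18: type='debit' → inner[amount < 1107] → alert
txn_id=19: type='credit' → outer ELSE → skip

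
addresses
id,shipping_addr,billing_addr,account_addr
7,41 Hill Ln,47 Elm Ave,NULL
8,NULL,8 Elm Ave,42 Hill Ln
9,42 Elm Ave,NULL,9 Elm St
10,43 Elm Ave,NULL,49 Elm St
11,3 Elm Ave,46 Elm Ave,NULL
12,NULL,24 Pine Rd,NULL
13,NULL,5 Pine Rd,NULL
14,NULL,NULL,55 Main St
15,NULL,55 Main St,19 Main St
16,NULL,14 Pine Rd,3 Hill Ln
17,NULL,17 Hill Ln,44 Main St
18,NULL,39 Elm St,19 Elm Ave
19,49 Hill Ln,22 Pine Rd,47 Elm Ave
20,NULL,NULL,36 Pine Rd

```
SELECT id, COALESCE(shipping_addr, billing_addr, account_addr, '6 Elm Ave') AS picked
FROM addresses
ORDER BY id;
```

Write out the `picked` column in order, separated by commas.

41 Hill Ln, 8 Elm Ave, 42 Elm Ave, 43 Elm Ave, 3 Elm Ave, 24 Pine Rd, 5 Pine Rd, 55 Main St, 55 Main St, 14 Pine Rd, 17 Hill Ln, 39 Elm St, 49 Hill Ln, 36 Pine Rd

id=7: shipping_addr=41 Hill Ln → 41 Hill Ln
id=8: shipping_addr=NULL, billing_addr=8 Elm Ave → 8 Elm Ave
id=9: shipping_addr=42 Elm Ave → 42 Elm Ave
id=10: shipping_addr=43 Elm Ave → 43 Elm Ave
id=11: shipping_addr=3 Elm Ave → 3 Elm Ave
id=12: shipping_addr=NULL, billing_addr=24 Pine Rd → 24 Pine Rd
id=13: shipping_addr=NULL, billing_addr=5 Pine Rd → 5 Pine Rd
id=14: shipping_addr=NULL, billing_addr=NULL, account_addr=55 Main St → 55 Main St
id=15: shipping_addr=NULL, billing_addr=55 Main St → 55 Main St
id=16: shipping_addr=NULL, billing_addr=14 Pine Rd → 14 Pine Rd
id=17: shipping_addr=NULL, billing_addr=17 Hill Ln → 17 Hill Ln
id=18: shipping_addr=NULL, billing_addr=39 Elm St → 39 Elm St
id=19: shipping_addr=49 Hill Ln → 49 Hill Ln
id=20: shipping_addr=NULL, billing_addr=NULL, account_addr=36 Pine Rd → 36 Pine Rd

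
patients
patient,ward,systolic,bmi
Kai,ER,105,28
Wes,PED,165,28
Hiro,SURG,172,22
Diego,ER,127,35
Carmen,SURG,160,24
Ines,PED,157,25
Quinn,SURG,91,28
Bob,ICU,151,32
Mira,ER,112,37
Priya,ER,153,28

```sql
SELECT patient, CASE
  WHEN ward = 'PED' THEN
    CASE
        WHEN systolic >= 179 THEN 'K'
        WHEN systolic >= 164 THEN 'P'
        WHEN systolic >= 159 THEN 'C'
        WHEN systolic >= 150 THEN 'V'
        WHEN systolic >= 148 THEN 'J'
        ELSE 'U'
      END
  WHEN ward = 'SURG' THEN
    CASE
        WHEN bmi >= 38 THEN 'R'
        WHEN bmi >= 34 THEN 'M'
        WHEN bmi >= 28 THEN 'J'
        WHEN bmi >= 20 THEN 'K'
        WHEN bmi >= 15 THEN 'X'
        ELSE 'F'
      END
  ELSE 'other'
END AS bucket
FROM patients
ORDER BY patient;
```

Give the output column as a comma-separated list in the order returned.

patient=Bob: ward='ICU' → outer ELSE → other
patient=Carmen: ward='SURG' → inner[bmi >= 20] → K
patient=Diego: ward='ER' → outer ELSE → other
patient=Hiro: ward='SURG' → inner[bmi >= 20] → K
patient=Ines: ward='PED' → inner[systolic >= 150] → V
patient=Kai: ward='ER' → outer ELSE → other
patient=Mira: ward='ER' → outer ELSE → other
patient=Priya: ward='ER' → outer ELSE → other
patient=Quinn: ward='SURG' → inner[bmi >= 28] → J
patient=Wes: ward='PED' → inner[systolic >= 164] → P

other, K, other, K, V, other, other, other, J, P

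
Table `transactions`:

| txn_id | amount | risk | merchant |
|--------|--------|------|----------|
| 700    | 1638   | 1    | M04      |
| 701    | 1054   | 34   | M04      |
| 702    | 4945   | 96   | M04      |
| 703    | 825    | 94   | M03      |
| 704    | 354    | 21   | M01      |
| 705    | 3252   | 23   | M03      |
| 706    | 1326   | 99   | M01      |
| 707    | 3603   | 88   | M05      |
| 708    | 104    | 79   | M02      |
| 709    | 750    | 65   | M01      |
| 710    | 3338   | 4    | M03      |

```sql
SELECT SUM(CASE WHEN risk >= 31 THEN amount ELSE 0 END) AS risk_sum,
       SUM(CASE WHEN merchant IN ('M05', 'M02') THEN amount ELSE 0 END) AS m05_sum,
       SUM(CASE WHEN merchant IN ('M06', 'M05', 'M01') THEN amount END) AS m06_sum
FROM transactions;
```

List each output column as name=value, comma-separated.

risk_sum=12607, m05_sum=3707, m06_sum=6033

[risk_sum: risk >= 31]
txn_id=700: ✗
txn_id=701: ✓ → 1054
txn_id=702: ✓ → 4945
txn_id=703: ✓ → 825
txn_id=704: ✗
txn_id=705: ✗
txn_id=706: ✓ → 1326
txn_id=707: ✓ → 3603
txn_id=708: ✓ → 104
txn_id=709: ✓ → 750
txn_id=710: ✗
risk_sum = 1054 + 4945 + 825 + 1326 + 3603 + 104 + 750 = 12607
—
[m05_sum: merchant IN ('M05', 'M02')]
txn_id=700: ✗
txn_id=701: ✗
txn_id=702: ✗
txn_id=703: ✗
txn_id=704: ✗
txn_id=705: ✗
txn_id=706: ✗
txn_id=707: ✓ → 3603
txn_id=708: ✓ → 104
txn_id=709: ✗
txn_id=710: ✗
m05_sum = 3603 + 104 = 3707
—
[m06_sum: merchant IN ('M06', 'M05', 'M01')]
txn_id=700: ✗
txn_id=701: ✗
txn_id=702: ✗
txn_id=703: ✗
txn_id=704: ✓ → 354
txn_id=705: ✗
txn_id=706: ✓ → 1326
txn_id=707: ✓ → 3603
txn_id=708: ✗
txn_id=709: ✓ → 750
txn_id=710: ✗
m06_sum = 354 + 1326 + 3603 + 750 = 6033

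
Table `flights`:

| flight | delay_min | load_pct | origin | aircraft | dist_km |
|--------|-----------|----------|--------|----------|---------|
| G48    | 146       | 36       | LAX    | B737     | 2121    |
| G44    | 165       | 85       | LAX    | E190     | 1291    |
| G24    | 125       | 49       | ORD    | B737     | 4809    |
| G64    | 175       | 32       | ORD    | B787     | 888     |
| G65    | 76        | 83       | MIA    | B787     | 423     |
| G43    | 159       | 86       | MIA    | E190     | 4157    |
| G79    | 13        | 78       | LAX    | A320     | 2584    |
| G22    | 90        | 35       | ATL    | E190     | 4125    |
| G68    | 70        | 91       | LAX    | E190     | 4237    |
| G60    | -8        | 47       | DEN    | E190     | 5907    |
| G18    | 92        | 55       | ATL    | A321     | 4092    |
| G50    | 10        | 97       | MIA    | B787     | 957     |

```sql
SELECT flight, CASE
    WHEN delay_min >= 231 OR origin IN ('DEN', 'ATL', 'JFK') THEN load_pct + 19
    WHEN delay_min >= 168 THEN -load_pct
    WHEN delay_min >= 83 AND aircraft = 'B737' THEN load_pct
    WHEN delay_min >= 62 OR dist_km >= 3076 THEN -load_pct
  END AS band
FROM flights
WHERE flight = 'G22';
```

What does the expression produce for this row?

54

flight = G22: delay_min=90, load_pct=35, origin=ATL, aircraft=E190, dist_km=4125.
delay_min >= 231 OR origin IN ('DEN', 'ATL', 'JFK') → true → 54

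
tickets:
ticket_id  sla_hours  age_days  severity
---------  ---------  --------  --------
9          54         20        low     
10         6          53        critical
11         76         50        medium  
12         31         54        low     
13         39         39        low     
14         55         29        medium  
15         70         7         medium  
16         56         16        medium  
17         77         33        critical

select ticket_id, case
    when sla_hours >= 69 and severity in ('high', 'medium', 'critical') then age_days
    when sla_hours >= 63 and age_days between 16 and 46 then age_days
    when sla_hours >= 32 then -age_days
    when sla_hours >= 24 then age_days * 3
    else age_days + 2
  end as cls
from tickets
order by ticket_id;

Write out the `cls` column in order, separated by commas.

-20, 55, 50, 162, -39, -29, 7, -16, 33

ticket_id=9: sla_hours >= 32 → -20
ticket_id=10: ELSE → 55
ticket_id=11: sla_hours >= 69 and severity in ('high', 'medium', 'critical') → 50
ticket_id=12: sla_hours >= 24 → 162
ticket_id=13: sla_hours >= 32 → -39
ticket_id=14: sla_hours >= 32 → -29
ticket_id=15: sla_hours >= 69 and severity in ('high', 'medium', 'critical') → 7
ticket_id=16: sla_hours >= 32 → -16
ticket_id=17: sla_hours >= 69 and severity in ('high', 'medium', 'critical') → 33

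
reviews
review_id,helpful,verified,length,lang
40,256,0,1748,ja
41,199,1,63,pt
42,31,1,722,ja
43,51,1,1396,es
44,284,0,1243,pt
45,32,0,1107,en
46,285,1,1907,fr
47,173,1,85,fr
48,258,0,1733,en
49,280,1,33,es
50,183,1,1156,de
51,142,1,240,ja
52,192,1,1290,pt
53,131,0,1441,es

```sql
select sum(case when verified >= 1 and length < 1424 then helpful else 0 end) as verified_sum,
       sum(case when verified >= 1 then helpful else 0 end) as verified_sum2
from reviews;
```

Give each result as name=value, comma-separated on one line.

[verified_sum: verified >= 1 and length < 1424]
review_id=40: ✗
review_id=41: ✓ → 199
review_id=42: ✓ → 31
review_id=43: ✓ → 51
review_id=44: ✗
review_id=45: ✗
review_id=46: ✗
review_id=47: ✓ → 173
review_id=48: ✗
review_id=49: ✓ → 280
review_id=50: ✓ → 183
review_id=51: ✓ → 142
review_id=52: ✓ → 192
review_id=53: ✗
verified_sum = 199 + 31 + 51 + 173 + 280 + 183 + 142 + 192 = 1251
—
[verified_sum2: verified >= 1]
review_id=40: ✗
review_id=41: ✓ → 199
review_id=42: ✓ → 31
review_id=43: ✓ → 51
review_id=44: ✗
review_id=45: ✗
review_id=46: ✓ → 285
review_id=47: ✓ → 173
review_id=48: ✗
review_id=49: ✓ → 280
review_id=50: ✓ → 183
review_id=51: ✓ → 142
review_id=52: ✓ → 192
review_id=53: ✗
verified_sum2 = 199 + 31 + 51 + 285 + 173 + 280 + 183 + 142 + 192 = 1536

verified_sum=1251, verified_sum2=1536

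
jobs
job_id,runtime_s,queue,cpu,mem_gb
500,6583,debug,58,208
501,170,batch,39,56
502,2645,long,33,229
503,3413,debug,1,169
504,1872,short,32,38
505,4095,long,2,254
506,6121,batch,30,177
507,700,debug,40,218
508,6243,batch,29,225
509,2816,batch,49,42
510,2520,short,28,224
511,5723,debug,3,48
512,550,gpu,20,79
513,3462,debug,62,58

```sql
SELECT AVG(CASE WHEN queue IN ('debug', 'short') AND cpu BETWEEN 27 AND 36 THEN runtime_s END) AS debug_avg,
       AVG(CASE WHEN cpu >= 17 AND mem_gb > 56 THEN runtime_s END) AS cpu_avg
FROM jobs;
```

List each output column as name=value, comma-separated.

debug_avg=2196, cpu_avg=3603

[debug_avg: queue IN ('debug', 'short') AND cpu BETWEEN 27 AND 36]
job_id=500: ✗
job_id=501: ✗
job_id=502: ✗
job_id=503: ✗
job_id=504: ✓ → 1872
job_id=505: ✗
job_id=506: ✗
job_id=507: ✗
job_id=508: ✗
job_id=509: ✗
job_id=510: ✓ → 2520
job_id=511: ✗
job_id=512: ✗
job_id=513: ✗
debug_avg = (1872 + 2520) / 2 = 2196
—
[cpu_avg: cpu >= 17 AND mem_gb > 56]
job_id=500: ✓ → 6583
job_id=501: ✗
job_id=502: ✓ → 2645
job_id=503: ✗
job_id=504: ✗
job_id=505: ✗
job_id=506: ✓ → 6121
job_id=507: ✓ → 700
job_id=508: ✓ → 6243
job_id=509: ✗
job_id=510: ✓ → 2520
job_id=511: ✗
job_id=512: ✓ → 550
job_id=513: ✓ → 3462
cpu_avg = (6583 + 2645 + 6121 + 700 + 6243 + 2520 + 550 + 3462) / 8 = 3603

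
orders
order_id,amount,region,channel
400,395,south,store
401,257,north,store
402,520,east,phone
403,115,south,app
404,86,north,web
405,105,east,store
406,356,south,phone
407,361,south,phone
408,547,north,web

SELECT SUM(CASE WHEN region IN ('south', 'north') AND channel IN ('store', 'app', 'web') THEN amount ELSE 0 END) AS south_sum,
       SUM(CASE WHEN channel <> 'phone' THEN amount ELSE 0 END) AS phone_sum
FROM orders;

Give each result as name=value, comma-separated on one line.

south_sum=1400, phone_sum=1505

[south_sum: region IN ('south', 'north') AND channel IN ('store', 'app', 'web')]
order_id=400: ✓ → 395
order_id=401: ✓ → 257
order_id=402: ✗
order_id=403: ✓ → 115
order_id=404: ✓ → 86
order_id=405: ✗
order_id=406: ✗
order_id=407: ✗
order_id=408: ✓ → 547
south_sum = 395 + 257 + 115 + 86 + 547 = 1400
—
[phone_sum: channel <> 'phone']
order_id=400: ✓ → 395
order_id=401: ✓ → 257
order_id=402: ✗
order_id=403: ✓ → 115
order_id=404: ✓ → 86
order_id=405: ✓ → 105
order_id=406: ✗
order_id=407: ✗
order_id=408: ✓ → 547
phone_sum = 395 + 257 + 115 + 86 + 105 + 547 = 1505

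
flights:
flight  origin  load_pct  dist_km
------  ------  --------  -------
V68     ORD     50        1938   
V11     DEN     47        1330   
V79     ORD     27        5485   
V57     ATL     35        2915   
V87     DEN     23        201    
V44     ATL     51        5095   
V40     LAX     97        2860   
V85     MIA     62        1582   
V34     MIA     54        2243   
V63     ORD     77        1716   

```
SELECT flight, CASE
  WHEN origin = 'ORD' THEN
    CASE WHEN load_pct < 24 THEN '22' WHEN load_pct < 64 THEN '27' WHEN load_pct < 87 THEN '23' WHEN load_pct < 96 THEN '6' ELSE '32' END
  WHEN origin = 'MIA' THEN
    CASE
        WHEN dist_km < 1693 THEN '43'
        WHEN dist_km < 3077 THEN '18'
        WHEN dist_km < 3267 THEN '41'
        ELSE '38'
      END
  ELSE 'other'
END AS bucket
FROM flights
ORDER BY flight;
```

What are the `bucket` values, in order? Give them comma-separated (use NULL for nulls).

other, 18, other, other, other, 23, 27, 27, 43, other

flight=V11: origin='DEN' → outer ELSE → other
flight=V34: origin='MIA' → inner[dist_km < 3077] → 18
flight=V40: origin='LAX' → outer ELSE → other
flight=V44: origin='ATL' → outer ELSE → other
flight=V57: origin='ATL' → outer ELSE → other
flight=V63: origin='ORD' → inner[load_pct < 87] → 23
flight=V68: origin='ORD' → inner[load_pct < 64] → 27
flight=V79: origin='ORD' → inner[load_pct < 64] → 27
flight=V85: origin='MIA' → inner[dist_km < 1693] → 43
flight=V87: origin='DEN' → outer ELSE → other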